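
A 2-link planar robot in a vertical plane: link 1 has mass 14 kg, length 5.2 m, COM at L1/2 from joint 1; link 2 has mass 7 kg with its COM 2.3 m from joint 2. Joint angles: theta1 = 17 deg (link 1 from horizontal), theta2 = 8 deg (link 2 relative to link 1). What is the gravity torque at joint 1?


Horizontal distance from joint 1 to link-1 COM:
  x_c1 = (L1/2)*cos(t1) = 2.6 * 0.9563 = 2.4864 m
Horizontal distance from joint 1 to link-2 COM:
  x_c2 = L1*cos(t1) + Lc2*cos(t1+t2)
       = 5.2*0.9563 + 2.3*0.9063 = 7.0573 m
tau1 = m1*g*x_c1 + m2*g*x_c2
     = 14*9.81*2.4864 + 7*9.81*7.0573
     = 341.4811 + 484.6243
     = 826.1054 Nm


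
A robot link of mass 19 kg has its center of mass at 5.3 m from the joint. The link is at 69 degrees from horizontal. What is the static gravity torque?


tau = m*g*L*cos(angle)
= 19 * 9.81 * 5.3 * cos(69 deg)
= 19 * 9.81 * 5.3 * 0.3584
= 354.0199 Nm


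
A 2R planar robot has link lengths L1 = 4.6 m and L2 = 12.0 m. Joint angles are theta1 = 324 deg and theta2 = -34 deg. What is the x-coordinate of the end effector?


Convert angles to radians: theta1 = 5.6549, theta2 = -0.5934
x = L1*cos(theta1) + L2*cos(theta1+theta2)
x = 3.7215 + 4.1042
x = 7.8257


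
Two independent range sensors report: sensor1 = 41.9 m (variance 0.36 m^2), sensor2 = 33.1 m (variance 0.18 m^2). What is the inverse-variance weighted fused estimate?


w1 = (1/var1) / (1/var1 + 1/var2)
   = 2.7778 / (2.7778 + 5.5556) = 0.3333
w2 = 1 - w1 = 0.6667
fused = w1*s1 + w2*s2 = 13.9667 + 22.0667
= 36.0333 m


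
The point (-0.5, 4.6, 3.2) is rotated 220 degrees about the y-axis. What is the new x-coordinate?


Rotation about y-axis: x' = x*cos(theta) + z*sin(theta)
= -0.5 * -0.766 + 3.2 * -0.6428
= -1.6739


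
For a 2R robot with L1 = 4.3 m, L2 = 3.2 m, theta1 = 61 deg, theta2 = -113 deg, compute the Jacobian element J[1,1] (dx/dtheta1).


J[1,1] = -L1*sin(t1) - L2*sin(t1+t2)
= -4.3*sin(61) - 3.2*sin(-52)
= -1.2392


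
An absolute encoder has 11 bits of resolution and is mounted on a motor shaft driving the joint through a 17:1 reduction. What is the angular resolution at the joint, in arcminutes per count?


counts = 2^11 = 2048
effective counts at joint = 2048 * 17 = 34816
resolution = 360*60 / 34816
= 0.6204 arcmin/count


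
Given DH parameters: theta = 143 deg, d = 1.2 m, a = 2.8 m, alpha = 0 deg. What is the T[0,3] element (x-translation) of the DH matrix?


T[0,3] = a * cos(theta)
= 2.8 * cos(143 deg)
= 2.8 * -0.7986
= -2.2362


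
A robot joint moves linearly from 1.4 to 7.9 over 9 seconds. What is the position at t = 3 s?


s = t/T = 3/9 = 0.3333
p(t) = p0 + (pf-p0)*s
= 1.4 + (7.9 - 1.4) * 0.3333
= 3.5667


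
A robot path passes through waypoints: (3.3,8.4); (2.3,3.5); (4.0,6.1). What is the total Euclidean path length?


Segment lengths:
  seg1 = sqrt((-1.0)^2 + (-4.9)^2) = 5.001
  seg2 = sqrt((1.7)^2 + (2.6)^2) = 3.1064
Total = 8.1074


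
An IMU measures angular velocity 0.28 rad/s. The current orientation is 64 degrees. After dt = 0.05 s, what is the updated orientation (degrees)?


delta_theta = w * dt = 0.28 * 0.05 = 0.014 rad
= 0.8021 deg
theta_new = 64 + 0.8021 = 64.8021 deg


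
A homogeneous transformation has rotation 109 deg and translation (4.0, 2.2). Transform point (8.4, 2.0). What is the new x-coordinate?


x' = cos(theta)*px - sin(theta)*py + tx
= -0.3256*8.4 - 0.9455*2.0 + 4.0
= -0.6258


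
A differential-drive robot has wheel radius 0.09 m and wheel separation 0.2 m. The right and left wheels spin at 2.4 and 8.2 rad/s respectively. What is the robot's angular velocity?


vR = r*wR = 0.09*2.4 = 0.216 m/s
vL = r*wL = 0.09*8.2 = 0.738 m/s
v = (vR+vL)/2 = 0.477 m/s
omega = (vR-vL)/L = -2.61 rad/s
angular velocity = -2.61 rad/s


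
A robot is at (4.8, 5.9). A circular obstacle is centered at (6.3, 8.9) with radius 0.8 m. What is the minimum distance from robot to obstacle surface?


center_dist = sqrt((4.8-6.3)^2 + (5.9-8.9)^2)
= sqrt(2.25 + 9.0)
= 3.3541
min_dist = center_dist - radius = 3.3541 - 0.8 = 2.5541 m


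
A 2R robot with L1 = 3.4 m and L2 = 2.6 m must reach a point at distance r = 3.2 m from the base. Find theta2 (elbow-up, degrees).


cos(theta2) = (r^2 - L1^2 - L2^2) / (2*L1*L2)
cos(theta2) = (10.24 - 11.56 - 6.76) / 17.68
cos(theta2) = -0.457014
theta2 = 117.1946 degrees


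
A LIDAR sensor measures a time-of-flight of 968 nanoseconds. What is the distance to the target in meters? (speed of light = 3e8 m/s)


tof = 968 ns = 9.68e-07 s
dist = c * tof / 2
= 3e8 * 9.68e-07 / 2
= 145.2 m


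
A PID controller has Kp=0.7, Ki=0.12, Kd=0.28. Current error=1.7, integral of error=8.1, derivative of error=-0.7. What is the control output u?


u = Kp*e + Ki*int(e) + Kd*de/dt
= 0.7*1.7 + 0.12*8.1 + 0.28*(-0.7)
= 1.19 + 0.972 + -0.196
= 1.966


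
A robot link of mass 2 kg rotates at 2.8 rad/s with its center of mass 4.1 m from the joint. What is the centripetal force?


F = m * omega^2 * r
= 2 * 2.8^2 * 4.1
= 2 * 7.84 * 4.1
= 64.288 N


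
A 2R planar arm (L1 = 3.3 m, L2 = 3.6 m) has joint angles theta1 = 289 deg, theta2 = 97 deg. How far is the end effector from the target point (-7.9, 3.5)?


End effector via forward kinematics:
x = L1*cos(t1) + L2*cos(t1+t2) = 4.31
y = L1*sin(t1) + L2*sin(t1+t2) = -1.5421
Distance to target:
d = sqrt((-7.9 - 4.31)^2 + (3.5 - -1.5421)^2)
= sqrt(149.0849 + 25.4225)
= 13.2101 m


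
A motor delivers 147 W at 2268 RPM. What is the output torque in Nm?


omega = 2268 * 2*pi/60 = 237.5044 rad/s
tau = P / omega = 147 / 237.5044
= 0.6189 Nm


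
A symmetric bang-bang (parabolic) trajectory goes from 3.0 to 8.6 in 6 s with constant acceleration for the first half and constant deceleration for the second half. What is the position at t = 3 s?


Symmetric rest-to-rest: each phase covers (pf-p0)/2 in time T/2. 0.5*a*(T/2)^2 = (pf-p0)/2 => a = 4*(pf-p0)/T^2
a = 4*(8.6-3.0)/6^2 = 0.6222
t = 3 is in the acceleration phase (t <= T/2).
p = p0 + 0.5*a*t^2 = 3.0 + 0.5*0.6222*3^2
= 5.8


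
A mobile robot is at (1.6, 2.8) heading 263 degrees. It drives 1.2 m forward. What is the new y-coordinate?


y_new = y0 + d*sin(theta)
= 2.8 + 1.2*sin(263)
= 2.8 + -1.1911
= 1.6089


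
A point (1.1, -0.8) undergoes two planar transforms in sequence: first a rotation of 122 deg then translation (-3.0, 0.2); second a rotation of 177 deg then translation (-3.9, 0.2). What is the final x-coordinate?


After transform 1:
x1 = cos(122)*1.1 - sin(122)*-0.8 + -3.0 = -2.9045
y1 = sin(122)*1.1 + cos(122)*-0.8 + 0.2 = 1.5568
After transform 2:
x2 = cos(177)*-2.9045 - sin(177)*1.5568 + -3.9
= -1.081


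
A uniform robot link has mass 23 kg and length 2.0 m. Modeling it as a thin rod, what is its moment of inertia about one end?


I = (1/3) * m * L^2
= (1/3) * 23 * 2.0^2
= 0.333333 * 23 * 4.0
= 30.6667 kg*m^2


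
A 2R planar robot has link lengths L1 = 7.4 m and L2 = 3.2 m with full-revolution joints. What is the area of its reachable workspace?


r_max = L1 + L2 = 10.6 m
r_min = |L1 - L2| = 4.2 m
Area = pi*(r_max^2 - r_min^2)
= pi*(112.36 - 17.64)
= pi * 94.72
= 297.5717 m^2


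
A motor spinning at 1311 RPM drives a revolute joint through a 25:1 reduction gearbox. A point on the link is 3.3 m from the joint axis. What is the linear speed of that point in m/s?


omega_motor = 1311 * 2*pi/60 = 137.2876 rad/s
omega_joint = omega_motor / 25 = 5.4915 rad/s
v = omega_joint * r = 5.4915 * 3.3
= 18.122 m/s


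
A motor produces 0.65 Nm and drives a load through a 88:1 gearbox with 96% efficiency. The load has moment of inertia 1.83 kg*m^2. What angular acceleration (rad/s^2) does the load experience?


tau_out = tau_motor * N * eta
= 0.65 * 88 * 0.96 = 54.912 Nm
alpha = tau_out / I = 54.912 / 1.83
= 30.0066 rad/s^2


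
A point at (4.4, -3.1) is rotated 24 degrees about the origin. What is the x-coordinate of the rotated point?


x' = x*cos(theta) - y*sin(theta)
cos(24 deg) = 0.9135, sin(24 deg) = 0.4067
x' = 4.4 * 0.9135 - -3.1 * 0.4067
= 4.0196 - -1.2609
= 5.2805


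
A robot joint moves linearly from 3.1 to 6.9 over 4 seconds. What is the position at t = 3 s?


s = t/T = 3/4 = 0.75
p(t) = p0 + (pf-p0)*s
= 3.1 + (6.9 - 3.1) * 0.75
= 5.95


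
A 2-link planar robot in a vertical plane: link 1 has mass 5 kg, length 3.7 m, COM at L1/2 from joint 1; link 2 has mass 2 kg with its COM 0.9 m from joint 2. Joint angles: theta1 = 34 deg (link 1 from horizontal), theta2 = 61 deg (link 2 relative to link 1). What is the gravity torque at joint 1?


Horizontal distance from joint 1 to link-1 COM:
  x_c1 = (L1/2)*cos(t1) = 1.85 * 0.829 = 1.5337 m
Horizontal distance from joint 1 to link-2 COM:
  x_c2 = L1*cos(t1) + Lc2*cos(t1+t2)
       = 3.7*0.829 + 0.9*-0.0872 = 2.989 m
tau1 = m1*g*x_c1 + m2*g*x_c2
     = 5*9.81*1.5337 + 2*9.81*2.989
     = 75.2289 + 58.6442
     = 133.8731 Nm


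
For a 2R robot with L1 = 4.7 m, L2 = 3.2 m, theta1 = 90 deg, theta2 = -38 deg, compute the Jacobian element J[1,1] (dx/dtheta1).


J[1,1] = -L1*sin(t1) - L2*sin(t1+t2)
= -4.7*sin(90) - 3.2*sin(52)
= -7.2216


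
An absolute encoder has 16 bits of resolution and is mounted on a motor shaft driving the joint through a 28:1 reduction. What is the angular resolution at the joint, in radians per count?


counts = 2^16 = 65536
effective counts at joint = 65536 * 28 = 1835008
resolution = 2*pi / 1835008
= 3.4241e-06 rad/count


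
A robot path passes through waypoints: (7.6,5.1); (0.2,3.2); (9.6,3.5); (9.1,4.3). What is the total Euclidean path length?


Segment lengths:
  seg1 = sqrt((-7.4)^2 + (-1.9)^2) = 7.64
  seg2 = sqrt((9.4)^2 + (0.3)^2) = 9.4048
  seg3 = sqrt((-0.5)^2 + (0.8)^2) = 0.9434
Total = 17.9882


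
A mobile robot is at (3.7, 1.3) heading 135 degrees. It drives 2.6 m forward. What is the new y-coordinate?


y_new = y0 + d*sin(theta)
= 1.3 + 2.6*sin(135)
= 1.3 + 1.8385
= 3.1385


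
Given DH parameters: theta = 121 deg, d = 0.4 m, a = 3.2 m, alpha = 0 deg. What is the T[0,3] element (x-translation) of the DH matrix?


T[0,3] = a * cos(theta)
= 3.2 * cos(121 deg)
= 3.2 * -0.515
= -1.6481


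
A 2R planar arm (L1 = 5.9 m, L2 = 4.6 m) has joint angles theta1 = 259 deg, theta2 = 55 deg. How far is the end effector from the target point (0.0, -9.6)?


End effector via forward kinematics:
x = L1*cos(t1) + L2*cos(t1+t2) = 2.0697
y = L1*sin(t1) + L2*sin(t1+t2) = -9.1006
Distance to target:
d = sqrt((0.0 - 2.0697)^2 + (-9.6 - -9.1006)^2)
= sqrt(4.2835 + 0.2494)
= 2.1291 m


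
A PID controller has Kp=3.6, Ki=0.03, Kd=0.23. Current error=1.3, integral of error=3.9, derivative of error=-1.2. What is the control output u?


u = Kp*e + Ki*int(e) + Kd*de/dt
= 3.6*1.3 + 0.03*3.9 + 0.23*(-1.2)
= 4.68 + 0.117 + -0.276
= 4.521


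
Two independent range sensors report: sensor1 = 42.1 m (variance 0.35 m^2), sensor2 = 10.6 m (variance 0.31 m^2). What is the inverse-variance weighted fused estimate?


w1 = (1/var1) / (1/var1 + 1/var2)
   = 2.8571 / (2.8571 + 3.2258) = 0.4697
w2 = 1 - w1 = 0.5303
fused = w1*s1 + w2*s2 = 19.7742 + 5.6212
= 25.3955 m


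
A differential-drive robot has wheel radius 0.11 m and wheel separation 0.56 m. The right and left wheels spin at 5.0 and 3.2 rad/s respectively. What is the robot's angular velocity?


vR = r*wR = 0.11*5.0 = 0.55 m/s
vL = r*wL = 0.11*3.2 = 0.352 m/s
v = (vR+vL)/2 = 0.451 m/s
omega = (vR-vL)/L = 0.3536 rad/s
angular velocity = 0.3536 rad/s


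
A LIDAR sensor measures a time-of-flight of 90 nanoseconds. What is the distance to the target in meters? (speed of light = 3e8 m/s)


tof = 90 ns = 9e-08 s
dist = c * tof / 2
= 3e8 * 9e-08 / 2
= 13.5 m


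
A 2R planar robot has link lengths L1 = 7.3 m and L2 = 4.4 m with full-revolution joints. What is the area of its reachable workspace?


r_max = L1 + L2 = 11.7 m
r_min = |L1 - L2| = 2.9 m
Area = pi*(r_max^2 - r_min^2)
= pi*(136.89 - 8.41)
= pi * 128.48
= 403.6318 m^2


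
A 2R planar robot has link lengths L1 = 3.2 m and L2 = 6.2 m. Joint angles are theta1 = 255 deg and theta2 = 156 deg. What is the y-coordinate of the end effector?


Convert angles to radians: theta1 = 4.4506, theta2 = 2.7227
y = L1*sin(theta1) + L2*sin(theta1+theta2)
y = -3.091 + 4.8183
y = 1.7273


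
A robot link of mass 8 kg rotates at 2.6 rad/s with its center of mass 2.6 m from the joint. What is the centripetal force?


F = m * omega^2 * r
= 8 * 2.6^2 * 2.6
= 8 * 6.76 * 2.6
= 140.608 N


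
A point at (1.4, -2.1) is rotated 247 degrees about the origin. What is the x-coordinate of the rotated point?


x' = x*cos(theta) - y*sin(theta)
cos(247 deg) = -0.3907, sin(247 deg) = -0.9205
x' = 1.4 * -0.3907 - -2.1 * -0.9205
= -0.547 - 1.9331
= -2.4801


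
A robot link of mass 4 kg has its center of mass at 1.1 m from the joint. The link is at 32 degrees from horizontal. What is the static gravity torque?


tau = m*g*L*cos(angle)
= 4 * 9.81 * 1.1 * cos(32 deg)
= 4 * 9.81 * 1.1 * 0.848
= 36.6051 Nm


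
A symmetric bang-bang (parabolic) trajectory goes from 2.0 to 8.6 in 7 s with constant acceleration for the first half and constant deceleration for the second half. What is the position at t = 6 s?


Symmetric rest-to-rest: each phase covers (pf-p0)/2 in time T/2. 0.5*a*(T/2)^2 = (pf-p0)/2 => a = 4*(pf-p0)/T^2
a = 4*(8.6-2.0)/7^2 = 0.5388
t = 6 is in the deceleration phase (t > T/2).
p = pf - 0.5*a*(T-t)^2 = 8.6 - 0.5*0.5388*1^2
= 8.3306


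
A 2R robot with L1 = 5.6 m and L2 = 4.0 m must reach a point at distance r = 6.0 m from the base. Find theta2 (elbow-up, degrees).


cos(theta2) = (r^2 - L1^2 - L2^2) / (2*L1*L2)
cos(theta2) = (36.0 - 31.36 - 16.0) / 44.8
cos(theta2) = -0.253571
theta2 = 104.689 degrees


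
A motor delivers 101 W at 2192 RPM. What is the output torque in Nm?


omega = 2192 * 2*pi/60 = 229.5457 rad/s
tau = P / omega = 101 / 229.5457
= 0.44 Nm


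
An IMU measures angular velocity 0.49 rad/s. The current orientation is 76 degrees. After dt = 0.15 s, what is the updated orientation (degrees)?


delta_theta = w * dt = 0.49 * 0.15 = 0.0735 rad
= 4.2112 deg
theta_new = 76 + 4.2112 = 80.2112 deg


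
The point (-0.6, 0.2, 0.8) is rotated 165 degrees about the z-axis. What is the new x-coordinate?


Rotation about z-axis: x' = x*cos(theta) - y*sin(theta)
= -0.6 * -0.9659 - 0.2 * 0.2588
= 0.5278


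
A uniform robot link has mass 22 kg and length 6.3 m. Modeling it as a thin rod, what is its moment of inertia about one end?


I = (1/3) * m * L^2
= (1/3) * 22 * 6.3^2
= 0.333333 * 22 * 39.69
= 291.06 kg*m^2


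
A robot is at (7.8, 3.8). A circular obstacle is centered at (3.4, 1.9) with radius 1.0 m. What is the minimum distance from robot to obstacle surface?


center_dist = sqrt((7.8-3.4)^2 + (3.8-1.9)^2)
= sqrt(19.36 + 3.61)
= 4.7927
min_dist = center_dist - radius = 4.7927 - 1.0 = 3.7927 m


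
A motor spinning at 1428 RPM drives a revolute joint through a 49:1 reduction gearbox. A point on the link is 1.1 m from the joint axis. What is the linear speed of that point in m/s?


omega_motor = 1428 * 2*pi/60 = 149.5398 rad/s
omega_joint = omega_motor / 49 = 3.0518 rad/s
v = omega_joint * r = 3.0518 * 1.1
= 3.357 m/s


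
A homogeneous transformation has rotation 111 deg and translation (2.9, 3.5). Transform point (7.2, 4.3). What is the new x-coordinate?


x' = cos(theta)*px - sin(theta)*py + tx
= -0.3584*7.2 - 0.9336*4.3 + 2.9
= -3.6946


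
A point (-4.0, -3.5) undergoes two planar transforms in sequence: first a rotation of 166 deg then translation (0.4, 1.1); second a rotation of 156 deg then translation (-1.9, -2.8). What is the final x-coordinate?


After transform 1:
x1 = cos(166)*-4.0 - sin(166)*-3.5 + 0.4 = 5.1279
y1 = sin(166)*-4.0 + cos(166)*-3.5 + 1.1 = 3.5283
After transform 2:
x2 = cos(156)*5.1279 - sin(156)*3.5283 + -1.9
= -8.0197


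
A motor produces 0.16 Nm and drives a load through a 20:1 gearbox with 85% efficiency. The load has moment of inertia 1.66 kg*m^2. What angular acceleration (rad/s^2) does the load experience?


tau_out = tau_motor * N * eta
= 0.16 * 20 * 0.85 = 2.72 Nm
alpha = tau_out / I = 2.72 / 1.66
= 1.6386 rad/s^2


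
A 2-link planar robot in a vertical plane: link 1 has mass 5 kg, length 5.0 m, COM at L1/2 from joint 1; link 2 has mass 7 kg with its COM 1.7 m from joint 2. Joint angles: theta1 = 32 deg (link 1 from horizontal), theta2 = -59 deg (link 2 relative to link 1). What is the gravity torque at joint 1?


Horizontal distance from joint 1 to link-1 COM:
  x_c1 = (L1/2)*cos(t1) = 2.5 * 0.848 = 2.1201 m
Horizontal distance from joint 1 to link-2 COM:
  x_c2 = L1*cos(t1) + Lc2*cos(t1+t2)
       = 5.0*0.848 + 1.7*0.891 = 5.755 m
tau1 = m1*g*x_c1 + m2*g*x_c2
     = 5*9.81*2.1201 + 7*9.81*5.755
     = 103.9919 + 395.1925
     = 499.1844 Nm


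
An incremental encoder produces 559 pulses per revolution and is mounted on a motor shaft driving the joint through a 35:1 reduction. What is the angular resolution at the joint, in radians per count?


counts per rev = 559
effective counts at joint = 559 * 35 = 19565
resolution = 2*pi / 19565
= 3.2114e-04 rad/count


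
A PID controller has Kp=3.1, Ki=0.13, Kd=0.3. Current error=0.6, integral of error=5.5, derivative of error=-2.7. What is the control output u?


u = Kp*e + Ki*int(e) + Kd*de/dt
= 3.1*0.6 + 0.13*5.5 + 0.3*(-2.7)
= 1.86 + 0.715 + -0.81
= 1.765


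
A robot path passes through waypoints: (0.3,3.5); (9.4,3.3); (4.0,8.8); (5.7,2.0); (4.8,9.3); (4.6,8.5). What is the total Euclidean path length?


Segment lengths:
  seg1 = sqrt((9.1)^2 + (-0.2)^2) = 9.1022
  seg2 = sqrt((-5.4)^2 + (5.5)^2) = 7.7078
  seg3 = sqrt((1.7)^2 + (-6.8)^2) = 7.0093
  seg4 = sqrt((-0.9)^2 + (7.3)^2) = 7.3553
  seg5 = sqrt((-0.2)^2 + (-0.8)^2) = 0.8246
Total = 31.9992


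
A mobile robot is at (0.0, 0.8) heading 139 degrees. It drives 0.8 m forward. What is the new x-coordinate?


x_new = x0 + d*cos(theta)
= 0.0 + 0.8*cos(139)
= 0.0 + -0.6038
= -0.6038


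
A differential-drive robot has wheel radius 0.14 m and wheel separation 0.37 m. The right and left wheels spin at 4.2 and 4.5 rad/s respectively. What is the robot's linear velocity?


vR = r*wR = 0.14*4.2 = 0.588 m/s
vL = r*wL = 0.14*4.5 = 0.63 m/s
v = (vR+vL)/2 = 0.609 m/s
omega = (vR-vL)/L = -0.1135 rad/s
linear velocity = 0.609 m/s


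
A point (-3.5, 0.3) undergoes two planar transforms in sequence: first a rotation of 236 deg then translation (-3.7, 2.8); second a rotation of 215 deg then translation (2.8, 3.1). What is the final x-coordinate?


After transform 1:
x1 = cos(236)*-3.5 - sin(236)*0.3 + -3.7 = -1.4941
y1 = sin(236)*-3.5 + cos(236)*0.3 + 2.8 = 5.5339
After transform 2:
x2 = cos(215)*-1.4941 - sin(215)*5.5339 + 2.8
= 7.198


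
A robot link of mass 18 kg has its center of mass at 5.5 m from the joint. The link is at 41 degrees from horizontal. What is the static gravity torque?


tau = m*g*L*cos(angle)
= 18 * 9.81 * 5.5 * cos(41 deg)
= 18 * 9.81 * 5.5 * 0.7547
= 732.9664 Nm


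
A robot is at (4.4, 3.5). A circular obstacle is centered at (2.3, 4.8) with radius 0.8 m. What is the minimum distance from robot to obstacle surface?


center_dist = sqrt((4.4-2.3)^2 + (3.5-4.8)^2)
= sqrt(4.41 + 1.69)
= 2.4698
min_dist = center_dist - radius = 2.4698 - 0.8 = 1.6698 m


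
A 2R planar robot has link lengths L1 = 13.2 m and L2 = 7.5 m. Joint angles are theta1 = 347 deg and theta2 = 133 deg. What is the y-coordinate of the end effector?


Convert angles to radians: theta1 = 6.0563, theta2 = 2.3213
y = L1*sin(theta1) + L2*sin(theta1+theta2)
y = -2.9694 + 6.4952
y = 3.5258


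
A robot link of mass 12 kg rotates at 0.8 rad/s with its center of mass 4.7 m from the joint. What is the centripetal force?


F = m * omega^2 * r
= 12 * 0.8^2 * 4.7
= 12 * 0.64 * 4.7
= 36.096 N


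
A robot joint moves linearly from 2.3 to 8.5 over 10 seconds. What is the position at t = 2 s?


s = t/T = 2/10 = 0.2
p(t) = p0 + (pf-p0)*s
= 2.3 + (8.5 - 2.3) * 0.2
= 3.54


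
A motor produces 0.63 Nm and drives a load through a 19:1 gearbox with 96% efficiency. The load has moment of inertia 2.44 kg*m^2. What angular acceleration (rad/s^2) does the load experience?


tau_out = tau_motor * N * eta
= 0.63 * 19 * 0.96 = 11.4912 Nm
alpha = tau_out / I = 11.4912 / 2.44
= 4.7095 rad/s^2


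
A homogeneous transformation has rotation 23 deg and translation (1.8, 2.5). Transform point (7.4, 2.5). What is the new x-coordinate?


x' = cos(theta)*px - sin(theta)*py + tx
= 0.9205*7.4 - 0.3907*2.5 + 1.8
= 7.6349


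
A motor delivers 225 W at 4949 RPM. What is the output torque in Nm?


omega = 4949 * 2*pi/60 = 518.2581 rad/s
tau = P / omega = 225 / 518.2581
= 0.4341 Nm


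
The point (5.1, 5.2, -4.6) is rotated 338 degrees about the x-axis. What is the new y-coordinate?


Rotation about x-axis: y' = y*cos(theta) - z*sin(theta)
= 5.2 * 0.9272 - -4.6 * -0.3746
= 3.0982


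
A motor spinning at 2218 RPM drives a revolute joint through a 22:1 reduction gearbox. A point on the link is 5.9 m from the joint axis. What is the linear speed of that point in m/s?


omega_motor = 2218 * 2*pi/60 = 232.2684 rad/s
omega_joint = omega_motor / 22 = 10.5577 rad/s
v = omega_joint * r = 10.5577 * 5.9
= 62.2902 m/s


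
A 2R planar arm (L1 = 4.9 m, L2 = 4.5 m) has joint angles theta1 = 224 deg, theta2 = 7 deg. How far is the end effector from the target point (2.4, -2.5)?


End effector via forward kinematics:
x = L1*cos(t1) + L2*cos(t1+t2) = -6.3567
y = L1*sin(t1) + L2*sin(t1+t2) = -6.901
Distance to target:
d = sqrt((2.4 - -6.3567)^2 + (-2.5 - -6.901)^2)
= sqrt(76.6799 + 19.3686)
= 9.8004 m


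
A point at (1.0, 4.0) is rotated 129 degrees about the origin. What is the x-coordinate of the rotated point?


x' = x*cos(theta) - y*sin(theta)
cos(129 deg) = -0.6293, sin(129 deg) = 0.7771
x' = 1.0 * -0.6293 - 4.0 * 0.7771
= -0.6293 - 3.1086
= -3.7379


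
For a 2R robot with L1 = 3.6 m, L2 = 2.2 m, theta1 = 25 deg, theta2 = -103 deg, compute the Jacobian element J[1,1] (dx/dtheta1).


J[1,1] = -L1*sin(t1) - L2*sin(t1+t2)
= -3.6*sin(25) - 2.2*sin(-78)
= 0.6305


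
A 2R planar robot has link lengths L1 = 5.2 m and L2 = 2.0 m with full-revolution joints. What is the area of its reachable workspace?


r_max = L1 + L2 = 7.2 m
r_min = |L1 - L2| = 3.2 m
Area = pi*(r_max^2 - r_min^2)
= pi*(51.84 - 10.24)
= pi * 41.6
= 130.6903 m^2


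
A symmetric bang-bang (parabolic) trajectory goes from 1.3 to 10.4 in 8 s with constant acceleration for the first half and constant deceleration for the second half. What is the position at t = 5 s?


Symmetric rest-to-rest: each phase covers (pf-p0)/2 in time T/2. 0.5*a*(T/2)^2 = (pf-p0)/2 => a = 4*(pf-p0)/T^2
a = 4*(10.4-1.3)/8^2 = 0.5687
t = 5 is in the deceleration phase (t > T/2).
p = pf - 0.5*a*(T-t)^2 = 10.4 - 0.5*0.5687*3^2
= 7.8406


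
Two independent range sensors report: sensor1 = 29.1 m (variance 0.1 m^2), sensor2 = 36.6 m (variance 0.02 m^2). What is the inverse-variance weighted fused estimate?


w1 = (1/var1) / (1/var1 + 1/var2)
   = 10.0 / (10.0 + 50.0) = 0.1667
w2 = 1 - w1 = 0.8333
fused = w1*s1 + w2*s2 = 4.85 + 30.5
= 35.35 m


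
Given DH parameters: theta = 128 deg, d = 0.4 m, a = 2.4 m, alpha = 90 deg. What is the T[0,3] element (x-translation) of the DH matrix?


T[0,3] = a * cos(theta)
= 2.4 * cos(128 deg)
= 2.4 * -0.6157
= -1.4776


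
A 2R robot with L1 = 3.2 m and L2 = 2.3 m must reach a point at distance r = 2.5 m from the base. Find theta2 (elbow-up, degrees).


cos(theta2) = (r^2 - L1^2 - L2^2) / (2*L1*L2)
cos(theta2) = (6.25 - 10.24 - 5.29) / 14.72
cos(theta2) = -0.630435
theta2 = 129.0822 degrees


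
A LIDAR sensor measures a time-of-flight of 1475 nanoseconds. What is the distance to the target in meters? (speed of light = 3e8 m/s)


tof = 1475 ns = 1.475e-06 s
dist = c * tof / 2
= 3e8 * 1.475e-06 / 2
= 221.25 m


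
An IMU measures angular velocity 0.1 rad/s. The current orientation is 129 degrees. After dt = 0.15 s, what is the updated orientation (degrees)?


delta_theta = w * dt = 0.1 * 0.15 = 0.015 rad
= 0.8594 deg
theta_new = 129 + 0.8594 = 129.8594 deg


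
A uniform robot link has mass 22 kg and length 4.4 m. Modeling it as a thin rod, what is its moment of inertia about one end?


I = (1/3) * m * L^2
= (1/3) * 22 * 4.4^2
= 0.333333 * 22 * 19.36
= 141.9733 kg*m^2


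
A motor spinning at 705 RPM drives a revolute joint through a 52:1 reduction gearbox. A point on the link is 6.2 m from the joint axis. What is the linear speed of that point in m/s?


omega_motor = 705 * 2*pi/60 = 73.8274 rad/s
omega_joint = omega_motor / 52 = 1.4198 rad/s
v = omega_joint * r = 1.4198 * 6.2
= 8.8025 m/s


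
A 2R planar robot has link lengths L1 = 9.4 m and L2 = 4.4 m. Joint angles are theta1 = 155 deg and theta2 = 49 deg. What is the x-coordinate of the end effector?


Convert angles to radians: theta1 = 2.7053, theta2 = 0.8552
x = L1*cos(theta1) + L2*cos(theta1+theta2)
x = -8.5193 + -4.0196
x = -12.5389


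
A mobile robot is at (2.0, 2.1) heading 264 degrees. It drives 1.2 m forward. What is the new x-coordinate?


x_new = x0 + d*cos(theta)
= 2.0 + 1.2*cos(264)
= 2.0 + -0.1254
= 1.8746


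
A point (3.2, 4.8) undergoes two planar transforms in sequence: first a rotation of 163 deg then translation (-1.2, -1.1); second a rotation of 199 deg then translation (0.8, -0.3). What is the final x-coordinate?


After transform 1:
x1 = cos(163)*3.2 - sin(163)*4.8 + -1.2 = -5.6636
y1 = sin(163)*3.2 + cos(163)*4.8 + -1.1 = -4.7547
After transform 2:
x2 = cos(199)*-5.6636 - sin(199)*-4.7547 + 0.8
= 4.607


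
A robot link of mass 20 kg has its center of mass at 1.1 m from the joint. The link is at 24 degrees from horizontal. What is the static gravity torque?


tau = m*g*L*cos(angle)
= 20 * 9.81 * 1.1 * cos(24 deg)
= 20 * 9.81 * 1.1 * 0.9135
= 197.1614 Nm


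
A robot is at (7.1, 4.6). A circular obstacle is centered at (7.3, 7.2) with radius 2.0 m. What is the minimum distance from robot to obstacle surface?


center_dist = sqrt((7.1-7.3)^2 + (4.6-7.2)^2)
= sqrt(0.04 + 6.76)
= 2.6077
min_dist = center_dist - radius = 2.6077 - 2.0 = 0.6077 m


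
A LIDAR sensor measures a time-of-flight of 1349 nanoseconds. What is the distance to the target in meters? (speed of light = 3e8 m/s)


tof = 1349 ns = 1.349e-06 s
dist = c * tof / 2
= 3e8 * 1.349e-06 / 2
= 202.35 m


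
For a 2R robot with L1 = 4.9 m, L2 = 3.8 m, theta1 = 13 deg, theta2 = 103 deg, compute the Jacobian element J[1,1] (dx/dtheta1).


J[1,1] = -L1*sin(t1) - L2*sin(t1+t2)
= -4.9*sin(13) - 3.8*sin(116)
= -4.5177


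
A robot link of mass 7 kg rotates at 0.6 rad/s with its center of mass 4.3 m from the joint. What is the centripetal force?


F = m * omega^2 * r
= 7 * 0.6^2 * 4.3
= 7 * 0.36 * 4.3
= 10.836 N


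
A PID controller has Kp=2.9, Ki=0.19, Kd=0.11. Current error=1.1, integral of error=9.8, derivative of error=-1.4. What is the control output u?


u = Kp*e + Ki*int(e) + Kd*de/dt
= 2.9*1.1 + 0.19*9.8 + 0.11*(-1.4)
= 3.19 + 1.862 + -0.154
= 4.898


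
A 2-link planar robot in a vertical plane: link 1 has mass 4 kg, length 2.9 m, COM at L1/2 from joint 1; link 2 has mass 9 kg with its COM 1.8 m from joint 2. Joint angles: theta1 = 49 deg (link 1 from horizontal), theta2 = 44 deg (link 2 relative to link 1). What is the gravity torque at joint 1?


Horizontal distance from joint 1 to link-1 COM:
  x_c1 = (L1/2)*cos(t1) = 1.45 * 0.6561 = 0.9513 m
Horizontal distance from joint 1 to link-2 COM:
  x_c2 = L1*cos(t1) + Lc2*cos(t1+t2)
       = 2.9*0.6561 + 1.8*-0.0523 = 1.8084 m
tau1 = m1*g*x_c1 + m2*g*x_c2
     = 4*9.81*0.9513 + 9*9.81*1.8084
     = 37.3284 + 159.6607
     = 196.9891 Nm


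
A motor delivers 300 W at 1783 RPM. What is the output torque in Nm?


omega = 1783 * 2*pi/60 = 186.7153 rad/s
tau = P / omega = 300 / 186.7153
= 1.6067 Nm


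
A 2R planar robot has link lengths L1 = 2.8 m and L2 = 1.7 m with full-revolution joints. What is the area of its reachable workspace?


r_max = L1 + L2 = 4.5 m
r_min = |L1 - L2| = 1.1 m
Area = pi*(r_max^2 - r_min^2)
= pi*(20.25 - 1.21)
= pi * 19.04
= 59.8159 m^2


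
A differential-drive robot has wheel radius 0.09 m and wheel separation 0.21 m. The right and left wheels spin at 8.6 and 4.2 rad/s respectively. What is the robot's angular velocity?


vR = r*wR = 0.09*8.6 = 0.774 m/s
vL = r*wL = 0.09*4.2 = 0.378 m/s
v = (vR+vL)/2 = 0.576 m/s
omega = (vR-vL)/L = 1.8857 rad/s
angular velocity = 1.8857 rad/s


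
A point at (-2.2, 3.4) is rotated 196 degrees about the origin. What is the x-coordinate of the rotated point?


x' = x*cos(theta) - y*sin(theta)
cos(196 deg) = -0.9613, sin(196 deg) = -0.2756
x' = -2.2 * -0.9613 - 3.4 * -0.2756
= 2.1148 - -0.9372
= 3.0519


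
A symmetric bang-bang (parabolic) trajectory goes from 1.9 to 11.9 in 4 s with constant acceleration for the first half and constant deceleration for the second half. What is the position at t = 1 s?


Symmetric rest-to-rest: each phase covers (pf-p0)/2 in time T/2. 0.5*a*(T/2)^2 = (pf-p0)/2 => a = 4*(pf-p0)/T^2
a = 4*(11.9-1.9)/4^2 = 2.5
t = 1 is in the acceleration phase (t <= T/2).
p = p0 + 0.5*a*t^2 = 1.9 + 0.5*2.5*1^2
= 3.15


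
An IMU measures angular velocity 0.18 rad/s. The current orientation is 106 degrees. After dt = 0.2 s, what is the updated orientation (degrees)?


delta_theta = w * dt = 0.18 * 0.2 = 0.036 rad
= 2.0626 deg
theta_new = 106 + 2.0626 = 108.0626 deg


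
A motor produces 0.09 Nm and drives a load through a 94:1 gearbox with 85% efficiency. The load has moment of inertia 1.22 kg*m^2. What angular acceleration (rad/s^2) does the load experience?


tau_out = tau_motor * N * eta
= 0.09 * 94 * 0.85 = 7.191 Nm
alpha = tau_out / I = 7.191 / 1.22
= 5.8943 rad/s^2


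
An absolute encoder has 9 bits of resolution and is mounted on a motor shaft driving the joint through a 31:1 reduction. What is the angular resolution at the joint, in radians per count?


counts = 2^9 = 512
effective counts at joint = 512 * 31 = 15872
resolution = 2*pi / 15872
= 3.9587e-04 rad/count


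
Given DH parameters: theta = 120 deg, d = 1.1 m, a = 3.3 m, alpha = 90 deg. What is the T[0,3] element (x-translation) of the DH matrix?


T[0,3] = a * cos(theta)
= 3.3 * cos(120 deg)
= 3.3 * -0.5
= -1.65


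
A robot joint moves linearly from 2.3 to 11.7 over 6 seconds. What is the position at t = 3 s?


s = t/T = 3/6 = 0.5
p(t) = p0 + (pf-p0)*s
= 2.3 + (11.7 - 2.3) * 0.5
= 7.0


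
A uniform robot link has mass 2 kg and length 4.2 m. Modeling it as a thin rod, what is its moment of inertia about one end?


I = (1/3) * m * L^2
= (1/3) * 2 * 4.2^2
= 0.333333 * 2 * 17.64
= 11.76 kg*m^2


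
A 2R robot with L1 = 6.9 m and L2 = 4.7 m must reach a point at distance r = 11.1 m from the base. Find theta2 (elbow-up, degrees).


cos(theta2) = (r^2 - L1^2 - L2^2) / (2*L1*L2)
cos(theta2) = (123.21 - 47.61 - 22.09) / 64.86
cos(theta2) = 0.825008
theta2 = 34.4107 degrees


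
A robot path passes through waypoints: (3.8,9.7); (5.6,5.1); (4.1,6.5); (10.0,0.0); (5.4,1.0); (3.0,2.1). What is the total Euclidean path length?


Segment lengths:
  seg1 = sqrt((1.8)^2 + (-4.6)^2) = 4.9396
  seg2 = sqrt((-1.5)^2 + (1.4)^2) = 2.0518
  seg3 = sqrt((5.9)^2 + (-6.5)^2) = 8.7784
  seg4 = sqrt((-4.6)^2 + (1.0)^2) = 4.7074
  seg5 = sqrt((-2.4)^2 + (1.1)^2) = 2.6401
Total = 23.1174


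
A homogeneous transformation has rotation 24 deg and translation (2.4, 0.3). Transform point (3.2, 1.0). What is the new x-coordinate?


x' = cos(theta)*px - sin(theta)*py + tx
= 0.9135*3.2 - 0.4067*1.0 + 2.4
= 4.9166


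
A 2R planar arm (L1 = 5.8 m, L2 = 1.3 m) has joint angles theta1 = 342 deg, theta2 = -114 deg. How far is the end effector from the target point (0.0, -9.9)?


End effector via forward kinematics:
x = L1*cos(t1) + L2*cos(t1+t2) = 4.6463
y = L1*sin(t1) + L2*sin(t1+t2) = -2.7584
Distance to target:
d = sqrt((0.0 - 4.6463)^2 + (-9.9 - -2.7584)^2)
= sqrt(21.5877 + 51.0026)
= 8.52 m


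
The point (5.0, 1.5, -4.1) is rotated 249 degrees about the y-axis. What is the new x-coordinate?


Rotation about y-axis: x' = x*cos(theta) + z*sin(theta)
= 5.0 * -0.3584 + -4.1 * -0.9336
= 2.0358


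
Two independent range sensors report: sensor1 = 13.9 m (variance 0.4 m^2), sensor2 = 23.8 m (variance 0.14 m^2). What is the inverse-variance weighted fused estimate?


w1 = (1/var1) / (1/var1 + 1/var2)
   = 2.5 / (2.5 + 7.1429) = 0.2593
w2 = 1 - w1 = 0.7407
fused = w1*s1 + w2*s2 = 3.6037 + 17.6296
= 21.2333 m


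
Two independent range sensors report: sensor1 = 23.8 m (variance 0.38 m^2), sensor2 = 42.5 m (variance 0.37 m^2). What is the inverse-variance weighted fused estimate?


w1 = (1/var1) / (1/var1 + 1/var2)
   = 2.6316 / (2.6316 + 2.7027) = 0.4933
w2 = 1 - w1 = 0.5067
fused = w1*s1 + w2*s2 = 11.7413 + 21.5333
= 33.2747 m


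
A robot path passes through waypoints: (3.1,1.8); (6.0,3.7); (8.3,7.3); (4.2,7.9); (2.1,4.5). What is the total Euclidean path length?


Segment lengths:
  seg1 = sqrt((2.9)^2 + (1.9)^2) = 3.467
  seg2 = sqrt((2.3)^2 + (3.6)^2) = 4.272
  seg3 = sqrt((-4.1)^2 + (0.6)^2) = 4.1437
  seg4 = sqrt((-2.1)^2 + (-3.4)^2) = 3.9962
Total = 15.8789


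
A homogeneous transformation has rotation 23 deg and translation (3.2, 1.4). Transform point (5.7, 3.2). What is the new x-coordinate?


x' = cos(theta)*px - sin(theta)*py + tx
= 0.9205*5.7 - 0.3907*3.2 + 3.2
= 7.1965


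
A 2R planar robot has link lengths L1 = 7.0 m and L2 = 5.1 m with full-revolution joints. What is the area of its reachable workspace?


r_max = L1 + L2 = 12.1 m
r_min = |L1 - L2| = 1.9 m
Area = pi*(r_max^2 - r_min^2)
= pi*(146.41 - 3.61)
= pi * 142.8
= 448.6194 m^2


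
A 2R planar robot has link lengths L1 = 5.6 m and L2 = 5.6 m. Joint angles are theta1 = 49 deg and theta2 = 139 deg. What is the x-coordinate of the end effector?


Convert angles to radians: theta1 = 0.8552, theta2 = 2.426
x = L1*cos(theta1) + L2*cos(theta1+theta2)
x = 3.6739 + -5.5455
x = -1.8716


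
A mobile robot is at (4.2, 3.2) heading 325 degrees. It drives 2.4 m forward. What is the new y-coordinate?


y_new = y0 + d*sin(theta)
= 3.2 + 2.4*sin(325)
= 3.2 + -1.3766
= 1.8234


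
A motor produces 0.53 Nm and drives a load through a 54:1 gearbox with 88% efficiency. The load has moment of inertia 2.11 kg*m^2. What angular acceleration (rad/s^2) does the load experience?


tau_out = tau_motor * N * eta
= 0.53 * 54 * 0.88 = 25.1856 Nm
alpha = tau_out / I = 25.1856 / 2.11
= 11.9363 rad/s^2


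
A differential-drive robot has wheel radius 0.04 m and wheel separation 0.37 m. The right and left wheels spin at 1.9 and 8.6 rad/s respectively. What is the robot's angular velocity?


vR = r*wR = 0.04*1.9 = 0.076 m/s
vL = r*wL = 0.04*8.6 = 0.344 m/s
v = (vR+vL)/2 = 0.21 m/s
omega = (vR-vL)/L = -0.7243 rad/s
angular velocity = -0.7243 rad/s


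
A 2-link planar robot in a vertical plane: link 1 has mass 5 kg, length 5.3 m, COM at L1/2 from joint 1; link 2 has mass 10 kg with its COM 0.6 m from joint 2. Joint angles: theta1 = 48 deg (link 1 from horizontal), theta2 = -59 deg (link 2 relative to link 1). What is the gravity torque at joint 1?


Horizontal distance from joint 1 to link-1 COM:
  x_c1 = (L1/2)*cos(t1) = 2.65 * 0.6691 = 1.7732 m
Horizontal distance from joint 1 to link-2 COM:
  x_c2 = L1*cos(t1) + Lc2*cos(t1+t2)
       = 5.3*0.6691 + 0.6*0.9816 = 4.1354 m
tau1 = m1*g*x_c1 + m2*g*x_c2
     = 5*9.81*1.7732 + 10*9.81*4.1354
     = 86.9753 + 405.6797
     = 492.6549 Nm


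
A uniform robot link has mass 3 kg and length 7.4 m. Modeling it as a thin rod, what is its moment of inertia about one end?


I = (1/3) * m * L^2
= (1/3) * 3 * 7.4^2
= 0.333333 * 3 * 54.76
= 54.76 kg*m^2


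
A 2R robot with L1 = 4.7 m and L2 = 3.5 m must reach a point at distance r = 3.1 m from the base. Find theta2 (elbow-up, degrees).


cos(theta2) = (r^2 - L1^2 - L2^2) / (2*L1*L2)
cos(theta2) = (9.61 - 22.09 - 12.25) / 32.9
cos(theta2) = -0.751672
theta2 = 138.7354 degrees


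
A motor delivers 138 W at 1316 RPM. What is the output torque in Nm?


omega = 1316 * 2*pi/60 = 137.8112 rad/s
tau = P / omega = 138 / 137.8112
= 1.0014 Nm


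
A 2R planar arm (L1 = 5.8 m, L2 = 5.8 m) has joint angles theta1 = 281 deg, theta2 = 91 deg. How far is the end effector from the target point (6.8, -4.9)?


End effector via forward kinematics:
x = L1*cos(t1) + L2*cos(t1+t2) = 6.7799
y = L1*sin(t1) + L2*sin(t1+t2) = -4.4875
Distance to target:
d = sqrt((6.8 - 6.7799)^2 + (-4.9 - -4.4875)^2)
= sqrt(0.0004 + 0.1701)
= 0.4129 m


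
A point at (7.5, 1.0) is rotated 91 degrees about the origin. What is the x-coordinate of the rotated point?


x' = x*cos(theta) - y*sin(theta)
cos(91 deg) = -0.0175, sin(91 deg) = 0.9998
x' = 7.5 * -0.0175 - 1.0 * 0.9998
= -0.1309 - 0.9998
= -1.1307


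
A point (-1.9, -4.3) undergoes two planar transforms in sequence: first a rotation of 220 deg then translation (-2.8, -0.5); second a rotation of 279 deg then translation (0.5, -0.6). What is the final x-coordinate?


After transform 1:
x1 = cos(220)*-1.9 - sin(220)*-4.3 + -2.8 = -4.1085
y1 = sin(220)*-1.9 + cos(220)*-4.3 + -0.5 = 4.0153
After transform 2:
x2 = cos(279)*-4.1085 - sin(279)*4.0153 + 0.5
= 3.8231


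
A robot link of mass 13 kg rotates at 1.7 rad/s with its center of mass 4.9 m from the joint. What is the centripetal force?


F = m * omega^2 * r
= 13 * 1.7^2 * 4.9
= 13 * 2.89 * 4.9
= 184.093 N


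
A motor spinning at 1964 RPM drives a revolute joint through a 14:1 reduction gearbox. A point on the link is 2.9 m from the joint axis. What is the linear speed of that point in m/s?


omega_motor = 1964 * 2*pi/60 = 205.6696 rad/s
omega_joint = omega_motor / 14 = 14.6907 rad/s
v = omega_joint * r = 14.6907 * 2.9
= 42.603 m/s


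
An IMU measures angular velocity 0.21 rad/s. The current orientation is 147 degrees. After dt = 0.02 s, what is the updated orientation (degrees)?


delta_theta = w * dt = 0.21 * 0.02 = 0.0042 rad
= 0.2406 deg
theta_new = 147 + 0.2406 = 147.2406 deg


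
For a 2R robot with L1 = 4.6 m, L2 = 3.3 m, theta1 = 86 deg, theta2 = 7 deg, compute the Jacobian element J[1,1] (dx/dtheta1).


J[1,1] = -L1*sin(t1) - L2*sin(t1+t2)
= -4.6*sin(86) - 3.3*sin(93)
= -7.8843


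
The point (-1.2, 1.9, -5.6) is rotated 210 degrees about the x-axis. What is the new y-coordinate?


Rotation about x-axis: y' = y*cos(theta) - z*sin(theta)
= 1.9 * -0.866 - -5.6 * -0.5
= -4.4454


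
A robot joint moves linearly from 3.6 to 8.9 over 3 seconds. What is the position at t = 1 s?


s = t/T = 1/3 = 0.3333
p(t) = p0 + (pf-p0)*s
= 3.6 + (8.9 - 3.6) * 0.3333
= 5.3667


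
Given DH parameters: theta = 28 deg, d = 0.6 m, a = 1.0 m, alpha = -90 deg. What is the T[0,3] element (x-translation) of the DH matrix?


T[0,3] = a * cos(theta)
= 1.0 * cos(28 deg)
= 1.0 * 0.8829
= 0.8829


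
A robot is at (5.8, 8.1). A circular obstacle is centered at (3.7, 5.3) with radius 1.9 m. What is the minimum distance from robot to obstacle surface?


center_dist = sqrt((5.8-3.7)^2 + (8.1-5.3)^2)
= sqrt(4.41 + 7.84)
= 3.5
min_dist = center_dist - radius = 3.5 - 1.9 = 1.6 m


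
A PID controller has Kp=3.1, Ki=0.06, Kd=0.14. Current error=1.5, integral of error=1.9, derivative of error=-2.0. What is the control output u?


u = Kp*e + Ki*int(e) + Kd*de/dt
= 3.1*1.5 + 0.06*1.9 + 0.14*(-2.0)
= 4.65 + 0.114 + -0.28
= 4.484


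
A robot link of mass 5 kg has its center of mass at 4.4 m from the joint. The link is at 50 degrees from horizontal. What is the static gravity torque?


tau = m*g*L*cos(angle)
= 5 * 9.81 * 4.4 * cos(50 deg)
= 5 * 9.81 * 4.4 * 0.6428
= 138.7264 Nm


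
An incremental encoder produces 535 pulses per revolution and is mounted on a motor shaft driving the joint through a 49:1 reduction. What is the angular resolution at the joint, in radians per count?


counts per rev = 535
effective counts at joint = 535 * 49 = 26215
resolution = 2*pi / 26215
= 2.3968e-04 rad/count
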